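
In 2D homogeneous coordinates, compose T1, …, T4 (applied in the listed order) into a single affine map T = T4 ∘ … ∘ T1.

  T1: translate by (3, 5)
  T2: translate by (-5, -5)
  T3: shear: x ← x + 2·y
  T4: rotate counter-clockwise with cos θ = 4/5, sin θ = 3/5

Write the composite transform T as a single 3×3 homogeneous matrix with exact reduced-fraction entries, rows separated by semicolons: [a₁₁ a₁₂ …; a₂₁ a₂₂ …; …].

T1 = [1 0 3; 0 1 5; 0 0 1]
T2·T1 = [1 0 -2; 0 1 0; 0 0 1]
T3·…·T1 = [1 2 -2; 0 1 0; 0 0 1]
T4·…·T1 = [4/5 1 -8/5; 3/5 2 -6/5; 0 0 1]

T = [4/5 1 -8/5; 3/5 2 -6/5; 0 0 1]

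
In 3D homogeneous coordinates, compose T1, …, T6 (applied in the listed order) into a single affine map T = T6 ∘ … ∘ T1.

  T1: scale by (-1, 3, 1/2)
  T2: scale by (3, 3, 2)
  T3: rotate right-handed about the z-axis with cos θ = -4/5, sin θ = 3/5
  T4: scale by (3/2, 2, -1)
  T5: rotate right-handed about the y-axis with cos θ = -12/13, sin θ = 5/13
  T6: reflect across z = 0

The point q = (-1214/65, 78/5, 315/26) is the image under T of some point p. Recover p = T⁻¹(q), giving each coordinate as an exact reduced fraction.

T1 = [-1 0 0 0; 0 3 0 0; 0 0 1/2 0; 0 0 0 1]
T2·T1 = [-3 0 0 0; 0 9 0 0; 0 0 1 0; 0 0 0 1]
T3·…·T1 = [12/5 -27/5 0 0; -9/5 -36/5 0 0; 0 0 1 0; 0 0 0 1]
T4·…·T1 = [18/5 -81/10 0 0; -18/5 -72/5 0 0; 0 0 -1 0; 0 0 0 1]
T5·…·T1 = [-216/65 486/65 -5/13 0; -18/5 -72/5 0 0; -18/13 81/26 12/13 0; 0 0 0 1]
T6·…·T1 = [-216/65 486/65 -5/13 0; -18/5 -72/5 0 0; 18/13 -81/26 -12/13 0; 0 0 0 1]
det M = -81; M⁻¹ = [-32/195 -1/10 8/117 0; 8/195 -2/45 -2/117 0; -5/13 0 -12/13 0; 0 0 0 1]
M⁻¹ · (-1214/65, 78/5, 315/26)ᵀ = (7/3, -5/3, -4)ᵀ

p = (7/3, -5/3, -4)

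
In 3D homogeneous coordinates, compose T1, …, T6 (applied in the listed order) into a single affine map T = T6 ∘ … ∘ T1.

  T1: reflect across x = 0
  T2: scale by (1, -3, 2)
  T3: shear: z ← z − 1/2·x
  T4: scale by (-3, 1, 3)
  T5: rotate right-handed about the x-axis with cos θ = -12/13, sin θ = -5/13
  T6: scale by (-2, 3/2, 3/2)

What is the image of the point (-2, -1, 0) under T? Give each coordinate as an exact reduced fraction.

T(p) = (12, -153/26, 63/26)

T1 reflect across x = 0: (-2, -1, 0) → (2, -1, 0)
T2 scale by (1, -3, 2): (2, -1, 0) → (2, 3, 0)
T3 shear: z ← z − 1/2·x: (2, 3, 0) → (2, 3, -1)
T4 scale by (-3, 1, 3): (2, 3, -1) → (-6, 3, -3)
T5 rotate right-handed about the x-axis with cos θ = -12/13, sin θ = -5/13: (-6, 3, -3) → (-6, -51/13, 21/13)
T6 scale by (-2, 3/2, 3/2): (-6, -51/13, 21/13) → (12, -153/26, 63/26)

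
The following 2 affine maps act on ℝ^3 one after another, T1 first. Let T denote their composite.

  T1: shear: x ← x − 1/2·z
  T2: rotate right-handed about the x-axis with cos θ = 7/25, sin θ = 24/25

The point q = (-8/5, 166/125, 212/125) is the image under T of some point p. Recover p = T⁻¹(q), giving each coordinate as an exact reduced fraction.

T1 = [1 0 -1/2 0; 0 1 0 0; 0 0 1 0; 0 0 0 1]
T2·T1 = [1 0 -1/2 0; 0 7/25 -24/25 0; 0 24/25 7/25 0; 0 0 0 1]
det M = 1; M⁻¹ = [1 -12/25 7/50 0; 0 7/25 24/25 0; 0 -24/25 7/25 0; 0 0 0 1]
M⁻¹ · (-8/5, 166/125, 212/125)ᵀ = (-2, 2, -4/5)ᵀ

p = (-2, 2, -4/5)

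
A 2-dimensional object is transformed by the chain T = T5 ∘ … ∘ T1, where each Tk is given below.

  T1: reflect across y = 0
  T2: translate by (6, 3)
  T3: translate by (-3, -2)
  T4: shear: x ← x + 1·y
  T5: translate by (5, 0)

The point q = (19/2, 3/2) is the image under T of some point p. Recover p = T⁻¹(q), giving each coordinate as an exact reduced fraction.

T1 = [1 0 0; 0 -1 0; 0 0 1]
T2·T1 = [1 0 6; 0 -1 3; 0 0 1]
T3·…·T1 = [1 0 3; 0 -1 1; 0 0 1]
T4·…·T1 = [1 -1 4; 0 -1 1; 0 0 1]
T5·…·T1 = [1 -1 9; 0 -1 1; 0 0 1]
det M = -1; M⁻¹ = [1 -1 -8; 0 -1 1; 0 0 1]
M⁻¹ · (19/2, 3/2)ᵀ = (0, -1/2)ᵀ

p = (0, -1/2)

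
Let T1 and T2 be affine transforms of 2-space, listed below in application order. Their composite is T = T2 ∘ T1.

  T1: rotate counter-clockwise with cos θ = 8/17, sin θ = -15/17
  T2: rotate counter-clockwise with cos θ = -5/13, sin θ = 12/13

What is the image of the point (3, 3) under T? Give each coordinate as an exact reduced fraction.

T(p) = (-93/221, 933/221)

T1 rotate counter-clockwise with cos θ = 8/17, sin θ = -15/17: (3, 3) → (69/17, -21/17)
T2 rotate counter-clockwise with cos θ = -5/13, sin θ = 12/13: (69/17, -21/17) → (-93/221, 933/221)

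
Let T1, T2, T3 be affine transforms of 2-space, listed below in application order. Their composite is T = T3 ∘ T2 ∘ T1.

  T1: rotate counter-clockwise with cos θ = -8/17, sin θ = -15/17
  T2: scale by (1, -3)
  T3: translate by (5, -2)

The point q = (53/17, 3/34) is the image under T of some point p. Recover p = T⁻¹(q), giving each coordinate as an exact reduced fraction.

T1 = [-8/17 15/17 0; -15/17 -8/17 0; 0 0 1]
T2·T1 = [-8/17 15/17 0; 45/17 24/17 0; 0 0 1]
T3·…·T1 = [-8/17 15/17 5; 45/17 24/17 -2; 0 0 1]
det M = -3; M⁻¹ = [-8/17 5/17 50/17; 15/17 8/51 -209/51; 0 0 1]
M⁻¹ · (53/17, 3/34)ᵀ = (3/2, -4/3)ᵀ

p = (3/2, -4/3)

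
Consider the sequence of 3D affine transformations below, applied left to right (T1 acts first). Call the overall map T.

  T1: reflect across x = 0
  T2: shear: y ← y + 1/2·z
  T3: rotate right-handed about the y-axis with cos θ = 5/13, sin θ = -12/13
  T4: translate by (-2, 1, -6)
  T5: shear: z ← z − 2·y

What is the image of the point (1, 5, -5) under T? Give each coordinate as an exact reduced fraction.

T1 reflect across x = 0: (1, 5, -5) → (-1, 5, -5)
T2 shear: y ← y + 1/2·z: (-1, 5, -5) → (-1, 5/2, -5)
T3 rotate right-handed about the y-axis with cos θ = 5/13, sin θ = -12/13: (-1, 5/2, -5) → (55/13, 5/2, -37/13)
T4 translate by (-2, 1, -6): (55/13, 5/2, -37/13) → (29/13, 7/2, -115/13)
T5 shear: z ← z − 2·y: (29/13, 7/2, -115/13) → (29/13, 7/2, -206/13)

T(p) = (29/13, 7/2, -206/13)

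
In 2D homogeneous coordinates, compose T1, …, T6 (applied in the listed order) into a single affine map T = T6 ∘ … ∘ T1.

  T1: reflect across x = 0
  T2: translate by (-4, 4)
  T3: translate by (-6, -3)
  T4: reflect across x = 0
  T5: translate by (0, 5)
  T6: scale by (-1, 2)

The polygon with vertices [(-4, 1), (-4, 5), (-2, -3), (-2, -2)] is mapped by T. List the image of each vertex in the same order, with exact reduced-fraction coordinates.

image vertices: (-6, 14), (-6, 22), (-8, 6), (-8, 8)

T1 reflect across x = 0: (-4, 1) → (4, 1); (-4, 5) → (4, 5); (-2, -3) → (2, -3); (-2, -2) → (2, -2)
T2 translate by (-4, 4): (4, 1) → (0, 5); (4, 5) → (0, 9); (2, -3) → (-2, 1); (2, -2) → (-2, 2)
T3 translate by (-6, -3): (0, 5) → (-6, 2); (0, 9) → (-6, 6); (-2, 1) → (-8, -2); (-2, 2) → (-8, -1)
T4 reflect across x = 0: (-6, 2) → (6, 2); (-6, 6) → (6, 6); (-8, -2) → (8, -2); (-8, -1) → (8, -1)
T5 translate by (0, 5): (6, 2) → (6, 7); (6, 6) → (6, 11); (8, -2) → (8, 3); (8, -1) → (8, 4)
T6 scale by (-1, 2): (6, 7) → (-6, 14); (6, 11) → (-6, 22); (8, 3) → (-8, 6); (8, 4) → (-8, 8)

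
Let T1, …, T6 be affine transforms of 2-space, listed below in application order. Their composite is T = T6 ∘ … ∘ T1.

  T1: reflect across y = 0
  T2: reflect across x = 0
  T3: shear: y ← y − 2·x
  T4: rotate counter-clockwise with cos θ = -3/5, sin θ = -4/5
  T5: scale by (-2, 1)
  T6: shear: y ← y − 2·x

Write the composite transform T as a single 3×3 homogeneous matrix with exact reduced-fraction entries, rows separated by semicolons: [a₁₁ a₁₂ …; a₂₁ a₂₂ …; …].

T = [-22/5 8/5 0; 42/5 -13/5 0; 0 0 1]

T1 = [1 0 0; 0 -1 0; 0 0 1]
T2·T1 = [-1 0 0; 0 -1 0; 0 0 1]
T3·…·T1 = [-1 0 0; 2 -1 0; 0 0 1]
T4·…·T1 = [11/5 -4/5 0; -2/5 3/5 0; 0 0 1]
T5·…·T1 = [-22/5 8/5 0; -2/5 3/5 0; 0 0 1]
T6·…·T1 = [-22/5 8/5 0; 42/5 -13/5 0; 0 0 1]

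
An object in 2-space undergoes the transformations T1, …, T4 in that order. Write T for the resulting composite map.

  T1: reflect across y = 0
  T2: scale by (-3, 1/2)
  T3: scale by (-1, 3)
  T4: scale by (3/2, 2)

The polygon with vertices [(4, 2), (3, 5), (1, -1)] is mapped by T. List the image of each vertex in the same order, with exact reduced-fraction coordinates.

image vertices: (18, -6), (27/2, -15), (9/2, 3)

T1 reflect across y = 0: (4, 2) → (4, -2); (3, 5) → (3, -5); (1, -1) → (1, 1)
T2 scale by (-3, 1/2): (4, -2) → (-12, -1); (3, -5) → (-9, -5/2); (1, 1) → (-3, 1/2)
T3 scale by (-1, 3): (-12, -1) → (12, -3); (-9, -5/2) → (9, -15/2); (-3, 1/2) → (3, 3/2)
T4 scale by (3/2, 2): (12, -3) → (18, -6); (9, -15/2) → (27/2, -15); (3, 3/2) → (9/2, 3)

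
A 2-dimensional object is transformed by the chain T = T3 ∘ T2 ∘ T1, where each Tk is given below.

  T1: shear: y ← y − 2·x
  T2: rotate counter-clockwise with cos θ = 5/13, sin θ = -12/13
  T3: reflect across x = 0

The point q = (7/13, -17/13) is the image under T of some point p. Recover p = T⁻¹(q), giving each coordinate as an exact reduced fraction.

p = (1, 1)

T1 = [1 0 0; -2 1 0; 0 0 1]
T2·T1 = [-19/13 12/13 0; -22/13 5/13 0; 0 0 1]
T3·…·T1 = [19/13 -12/13 0; -22/13 5/13 0; 0 0 1]
det M = -1; M⁻¹ = [-5/13 -12/13 0; -22/13 -19/13 0; 0 0 1]
M⁻¹ · (7/13, -17/13)ᵀ = (1, 1)ᵀ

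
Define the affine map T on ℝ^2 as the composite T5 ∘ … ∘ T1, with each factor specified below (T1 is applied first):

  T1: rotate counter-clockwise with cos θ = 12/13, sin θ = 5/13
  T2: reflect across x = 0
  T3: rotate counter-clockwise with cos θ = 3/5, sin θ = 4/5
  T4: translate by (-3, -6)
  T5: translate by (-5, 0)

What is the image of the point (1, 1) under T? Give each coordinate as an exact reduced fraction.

T1 rotate counter-clockwise with cos θ = 12/13, sin θ = 5/13: (1, 1) → (7/13, 17/13)
T2 reflect across x = 0: (7/13, 17/13) → (-7/13, 17/13)
T3 rotate counter-clockwise with cos θ = 3/5, sin θ = 4/5: (-7/13, 17/13) → (-89/65, 23/65)
T4 translate by (-3, -6): (-89/65, 23/65) → (-284/65, -367/65)
T5 translate by (-5, 0): (-284/65, -367/65) → (-609/65, -367/65)

T(p) = (-609/65, -367/65)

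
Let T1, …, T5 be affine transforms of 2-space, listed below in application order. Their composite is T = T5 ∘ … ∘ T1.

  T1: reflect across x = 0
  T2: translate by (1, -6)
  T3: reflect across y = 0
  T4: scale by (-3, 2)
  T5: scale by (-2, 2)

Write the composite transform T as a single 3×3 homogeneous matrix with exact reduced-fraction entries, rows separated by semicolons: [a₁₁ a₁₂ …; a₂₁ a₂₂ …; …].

T1 = [-1 0 0; 0 1 0; 0 0 1]
T2·T1 = [-1 0 1; 0 1 -6; 0 0 1]
T3·…·T1 = [-1 0 1; 0 -1 6; 0 0 1]
T4·…·T1 = [3 0 -3; 0 -2 12; 0 0 1]
T5·…·T1 = [-6 0 6; 0 -4 24; 0 0 1]

T = [-6 0 6; 0 -4 24; 0 0 1]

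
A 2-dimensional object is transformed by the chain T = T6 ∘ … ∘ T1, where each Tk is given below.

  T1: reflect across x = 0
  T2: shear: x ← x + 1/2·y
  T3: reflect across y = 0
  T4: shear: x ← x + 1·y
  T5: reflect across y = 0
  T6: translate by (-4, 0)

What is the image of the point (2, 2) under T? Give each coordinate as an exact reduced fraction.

T(p) = (-7, 2)

T1 reflect across x = 0: (2, 2) → (-2, 2)
T2 shear: x ← x + 1/2·y: (-2, 2) → (-1, 2)
T3 reflect across y = 0: (-1, 2) → (-1, -2)
T4 shear: x ← x + 1·y: (-1, -2) → (-3, -2)
T5 reflect across y = 0: (-3, -2) → (-3, 2)
T6 translate by (-4, 0): (-3, 2) → (-7, 2)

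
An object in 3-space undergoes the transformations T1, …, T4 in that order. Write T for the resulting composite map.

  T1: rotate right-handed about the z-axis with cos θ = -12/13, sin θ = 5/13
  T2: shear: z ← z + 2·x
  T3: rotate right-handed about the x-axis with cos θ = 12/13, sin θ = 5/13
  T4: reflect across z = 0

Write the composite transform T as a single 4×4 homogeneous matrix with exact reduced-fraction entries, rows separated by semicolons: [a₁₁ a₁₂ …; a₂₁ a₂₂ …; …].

T1 = [-12/13 -5/13 0 0; 5/13 -12/13 0 0; 0 0 1 0; 0 0 0 1]
T2·T1 = [-12/13 -5/13 0 0; 5/13 -12/13 0 0; -24/13 -10/13 1 0; 0 0 0 1]
T3·…·T1 = [-12/13 -5/13 0 0; 180/169 -94/169 -5/13 0; -263/169 -180/169 12/13 0; 0 0 0 1]
T4·…·T1 = [-12/13 -5/13 0 0; 180/169 -94/169 -5/13 0; 263/169 180/169 -12/13 0; 0 0 0 1]

T = [-12/13 -5/13 0 0; 180/169 -94/169 -5/13 0; 263/169 180/169 -12/13 0; 0 0 0 1]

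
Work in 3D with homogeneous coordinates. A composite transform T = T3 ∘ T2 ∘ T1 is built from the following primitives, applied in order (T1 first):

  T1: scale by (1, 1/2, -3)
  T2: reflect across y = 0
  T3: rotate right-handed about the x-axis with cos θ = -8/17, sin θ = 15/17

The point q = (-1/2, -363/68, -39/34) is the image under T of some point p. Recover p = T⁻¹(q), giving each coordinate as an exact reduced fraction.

T1 = [1 0 0 0; 0 1/2 0 0; 0 0 -3 0; 0 0 0 1]
T2·T1 = [1 0 0 0; 0 -1/2 0 0; 0 0 -3 0; 0 0 0 1]
T3·…·T1 = [1 0 0 0; 0 4/17 45/17 0; 0 -15/34 24/17 0; 0 0 0 1]
det M = 3/2; M⁻¹ = [1 0 0 0; 0 16/17 -30/17 0; 0 5/17 8/51 0; 0 0 0 1]
M⁻¹ · (-1/2, -363/68, -39/34)ᵀ = (-1/2, -3, -7/4)ᵀ

p = (-1/2, -3, -7/4)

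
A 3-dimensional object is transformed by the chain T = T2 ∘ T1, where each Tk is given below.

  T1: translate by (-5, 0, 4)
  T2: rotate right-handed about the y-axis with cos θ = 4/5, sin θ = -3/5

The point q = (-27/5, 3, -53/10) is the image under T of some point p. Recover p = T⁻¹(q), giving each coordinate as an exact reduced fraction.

p = (-5/2, 3, -5)

T1 = [1 0 0 -5; 0 1 0 0; 0 0 1 4; 0 0 0 1]
T2·T1 = [4/5 0 -3/5 -32/5; 0 1 0 0; 3/5 0 4/5 1/5; 0 0 0 1]
det M = 1; M⁻¹ = [4/5 0 3/5 5; 0 1 0 0; -3/5 0 4/5 -4; 0 0 0 1]
M⁻¹ · (-27/5, 3, -53/10)ᵀ = (-5/2, 3, -5)ᵀ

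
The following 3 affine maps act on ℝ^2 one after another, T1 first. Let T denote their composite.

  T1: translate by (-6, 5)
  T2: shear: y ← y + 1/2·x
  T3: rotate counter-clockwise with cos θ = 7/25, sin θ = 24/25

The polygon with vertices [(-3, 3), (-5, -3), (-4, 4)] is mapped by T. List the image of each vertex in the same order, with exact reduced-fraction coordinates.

image vertices: (-147/25, -383/50), (7/25, -577/50), (-166/25, -212/25)

T1 translate by (-6, 5): (-3, 3) → (-9, 8); (-5, -3) → (-11, 2); (-4, 4) → (-10, 9)
T2 shear: y ← y + 1/2·x: (-9, 8) → (-9, 7/2); (-11, 2) → (-11, -7/2); (-10, 9) → (-10, 4)
T3 rotate counter-clockwise with cos θ = 7/25, sin θ = 24/25: (-9, 7/2) → (-147/25, -383/50); (-11, -7/2) → (7/25, -577/50); (-10, 4) → (-166/25, -212/25)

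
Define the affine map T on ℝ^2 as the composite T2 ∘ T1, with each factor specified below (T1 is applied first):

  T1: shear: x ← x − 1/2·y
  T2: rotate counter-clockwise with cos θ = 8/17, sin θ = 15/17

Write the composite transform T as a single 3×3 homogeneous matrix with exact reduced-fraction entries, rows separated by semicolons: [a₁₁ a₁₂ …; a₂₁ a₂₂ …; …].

T = [8/17 -19/17 0; 15/17 1/34 0; 0 0 1]

T1 = [1 -1/2 0; 0 1 0; 0 0 1]
T2·T1 = [8/17 -19/17 0; 15/17 1/34 0; 0 0 1]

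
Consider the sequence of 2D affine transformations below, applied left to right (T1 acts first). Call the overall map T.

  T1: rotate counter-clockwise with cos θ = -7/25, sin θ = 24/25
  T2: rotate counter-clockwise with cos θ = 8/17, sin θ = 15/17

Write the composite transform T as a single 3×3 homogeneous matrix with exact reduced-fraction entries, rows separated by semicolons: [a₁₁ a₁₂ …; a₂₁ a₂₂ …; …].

T1 = [-7/25 -24/25 0; 24/25 -7/25 0; 0 0 1]
T2·T1 = [-416/425 -87/425 0; 87/425 -416/425 0; 0 0 1]

T = [-416/425 -87/425 0; 87/425 -416/425 0; 0 0 1]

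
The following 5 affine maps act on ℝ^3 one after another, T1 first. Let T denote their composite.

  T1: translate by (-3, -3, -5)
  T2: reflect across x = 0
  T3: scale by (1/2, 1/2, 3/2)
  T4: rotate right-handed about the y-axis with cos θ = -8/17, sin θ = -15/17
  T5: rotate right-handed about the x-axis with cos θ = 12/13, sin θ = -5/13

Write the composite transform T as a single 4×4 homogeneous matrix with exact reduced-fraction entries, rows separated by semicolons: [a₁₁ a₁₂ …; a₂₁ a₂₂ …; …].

T = [4/17 0 -45/34 201/34; -75/442 6/13 -60/221 213/442; -90/221 -5/26 -144/221 2235/442; 0 0 0 1]

T1 = [1 0 0 -3; 0 1 0 -3; 0 0 1 -5; 0 0 0 1]
T2·T1 = [-1 0 0 3; 0 1 0 -3; 0 0 1 -5; 0 0 0 1]
T3·…·T1 = [-1/2 0 0 3/2; 0 1/2 0 -3/2; 0 0 3/2 -15/2; 0 0 0 1]
T4·…·T1 = [4/17 0 -45/34 201/34; 0 1/2 0 -3/2; -15/34 0 -12/17 165/34; 0 0 0 1]
T5·…·T1 = [4/17 0 -45/34 201/34; -75/442 6/13 -60/221 213/442; -90/221 -5/26 -144/221 2235/442; 0 0 0 1]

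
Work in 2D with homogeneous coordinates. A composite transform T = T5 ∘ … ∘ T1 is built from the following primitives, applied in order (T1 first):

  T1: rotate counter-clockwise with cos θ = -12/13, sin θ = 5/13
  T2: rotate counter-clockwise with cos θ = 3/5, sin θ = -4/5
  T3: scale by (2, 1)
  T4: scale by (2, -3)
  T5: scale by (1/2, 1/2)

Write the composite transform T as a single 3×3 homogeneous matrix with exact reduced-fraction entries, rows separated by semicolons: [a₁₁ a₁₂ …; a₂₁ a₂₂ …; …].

T1 = [-12/13 -5/13 0; 5/13 -12/13 0; 0 0 1]
T2·T1 = [-16/65 -63/65 0; 63/65 -16/65 0; 0 0 1]
T3·…·T1 = [-32/65 -126/65 0; 63/65 -16/65 0; 0 0 1]
T4·…·T1 = [-64/65 -252/65 0; -189/65 48/65 0; 0 0 1]
T5·…·T1 = [-32/65 -126/65 0; -189/130 24/65 0; 0 0 1]

T = [-32/65 -126/65 0; -189/130 24/65 0; 0 0 1]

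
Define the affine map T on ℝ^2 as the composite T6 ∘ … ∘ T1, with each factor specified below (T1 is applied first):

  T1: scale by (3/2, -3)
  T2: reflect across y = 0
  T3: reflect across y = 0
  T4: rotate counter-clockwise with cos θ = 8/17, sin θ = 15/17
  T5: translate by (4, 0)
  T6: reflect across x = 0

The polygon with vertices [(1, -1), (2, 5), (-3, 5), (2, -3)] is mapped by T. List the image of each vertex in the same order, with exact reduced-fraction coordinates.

image vertices: (-35/17, 93/34), (-317/17, -75/17), (-257/17, -375/34), (43/17, 117/17)

T1 scale by (3/2, -3): (1, -1) → (3/2, 3); (2, 5) → (3, -15); (-3, 5) → (-9/2, -15); (2, -3) → (3, 9)
T2 reflect across y = 0: (3/2, 3) → (3/2, -3); (3, -15) → (3, 15); (-9/2, -15) → (-9/2, 15); (3, 9) → (3, -9)
T3 reflect across y = 0: (3/2, -3) → (3/2, 3); (3, 15) → (3, -15); (-9/2, 15) → (-9/2, -15); (3, -9) → (3, 9)
T4 rotate counter-clockwise with cos θ = 8/17, sin θ = 15/17: (3/2, 3) → (-33/17, 93/34); (3, -15) → (249/17, -75/17); (-9/2, -15) → (189/17, -375/34); (3, 9) → (-111/17, 117/17)
T5 translate by (4, 0): (-33/17, 93/34) → (35/17, 93/34); (249/17, -75/17) → (317/17, -75/17); (189/17, -375/34) → (257/17, -375/34); (-111/17, 117/17) → (-43/17, 117/17)
T6 reflect across x = 0: (35/17, 93/34) → (-35/17, 93/34); (317/17, -75/17) → (-317/17, -75/17); (257/17, -375/34) → (-257/17, -375/34); (-43/17, 117/17) → (43/17, 117/17)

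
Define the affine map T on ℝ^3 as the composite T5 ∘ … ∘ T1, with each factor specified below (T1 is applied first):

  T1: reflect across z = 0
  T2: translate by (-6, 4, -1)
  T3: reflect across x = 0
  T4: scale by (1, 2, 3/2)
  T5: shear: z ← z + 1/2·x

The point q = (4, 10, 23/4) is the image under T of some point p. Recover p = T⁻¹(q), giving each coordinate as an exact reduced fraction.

p = (2, 1, -7/2)

T1 = [1 0 0 0; 0 1 0 0; 0 0 -1 0; 0 0 0 1]
T2·T1 = [1 0 0 -6; 0 1 0 4; 0 0 -1 -1; 0 0 0 1]
T3·…·T1 = [-1 0 0 6; 0 1 0 4; 0 0 -1 -1; 0 0 0 1]
T4·…·T1 = [-1 0 0 6; 0 2 0 8; 0 0 -3/2 -3/2; 0 0 0 1]
T5·…·T1 = [-1 0 0 6; 0 2 0 8; -1/2 0 -3/2 3/2; 0 0 0 1]
det M = 3; M⁻¹ = [-1 0 0 6; 0 1/2 0 -4; 1/3 0 -2/3 -1; 0 0 0 1]
M⁻¹ · (4, 10, 23/4)ᵀ = (2, 1, -7/2)ᵀ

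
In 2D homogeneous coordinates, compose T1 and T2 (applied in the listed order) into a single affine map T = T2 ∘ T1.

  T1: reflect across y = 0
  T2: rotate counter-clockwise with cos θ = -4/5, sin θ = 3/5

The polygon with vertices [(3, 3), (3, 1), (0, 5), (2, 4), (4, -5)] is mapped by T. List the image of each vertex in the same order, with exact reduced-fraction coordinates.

T1 reflect across y = 0: (3, 3) → (3, -3); (3, 1) → (3, -1); (0, 5) → (0, -5); (2, 4) → (2, -4); (4, -5) → (4, 5)
T2 rotate counter-clockwise with cos θ = -4/5, sin θ = 3/5: (3, -3) → (-3/5, 21/5); (3, -1) → (-9/5, 13/5); (0, -5) → (3, 4); (2, -4) → (4/5, 22/5); (4, 5) → (-31/5, -8/5)

image vertices: (-3/5, 21/5), (-9/5, 13/5), (3, 4), (4/5, 22/5), (-31/5, -8/5)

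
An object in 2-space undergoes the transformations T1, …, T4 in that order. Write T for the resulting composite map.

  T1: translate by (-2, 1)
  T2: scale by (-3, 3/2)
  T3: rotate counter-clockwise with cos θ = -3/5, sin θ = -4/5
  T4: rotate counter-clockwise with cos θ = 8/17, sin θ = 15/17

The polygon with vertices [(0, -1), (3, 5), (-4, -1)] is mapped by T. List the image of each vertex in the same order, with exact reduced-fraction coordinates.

image vertices: (216/85, -462/85), (117/17, 111/17), (648/85, -1386/85)

T1 translate by (-2, 1): (0, -1) → (-2, 0); (3, 5) → (1, 6); (-4, -1) → (-6, 0)
T2 scale by (-3, 3/2): (-2, 0) → (6, 0); (1, 6) → (-3, 9); (-6, 0) → (18, 0)
T3 rotate counter-clockwise with cos θ = -3/5, sin θ = -4/5: (6, 0) → (-18/5, -24/5); (-3, 9) → (9, -3); (18, 0) → (-54/5, -72/5)
T4 rotate counter-clockwise with cos θ = 8/17, sin θ = 15/17: (-18/5, -24/5) → (216/85, -462/85); (9, -3) → (117/17, 111/17); (-54/5, -72/5) → (648/85, -1386/85)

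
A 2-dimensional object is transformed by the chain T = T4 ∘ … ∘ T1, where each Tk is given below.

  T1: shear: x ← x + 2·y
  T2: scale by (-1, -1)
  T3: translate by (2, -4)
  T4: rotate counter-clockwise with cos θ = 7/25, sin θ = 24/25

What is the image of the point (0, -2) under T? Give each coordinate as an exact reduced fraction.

T(p) = (18/5, 26/5)

T1 shear: x ← x + 2·y: (0, -2) → (-4, -2)
T2 scale by (-1, -1): (-4, -2) → (4, 2)
T3 translate by (2, -4): (4, 2) → (6, -2)
T4 rotate counter-clockwise with cos θ = 7/25, sin θ = 24/25: (6, -2) → (18/5, 26/5)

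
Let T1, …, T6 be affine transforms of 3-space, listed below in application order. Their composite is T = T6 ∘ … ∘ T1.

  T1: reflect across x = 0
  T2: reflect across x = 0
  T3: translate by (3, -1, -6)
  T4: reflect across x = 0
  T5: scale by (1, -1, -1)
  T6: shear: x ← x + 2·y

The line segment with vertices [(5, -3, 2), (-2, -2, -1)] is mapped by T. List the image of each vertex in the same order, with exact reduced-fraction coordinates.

T1 reflect across x = 0: (5, -3, 2) → (-5, -3, 2); (-2, -2, -1) → (2, -2, -1)
T2 reflect across x = 0: (-5, -3, 2) → (5, -3, 2); (2, -2, -1) → (-2, -2, -1)
T3 translate by (3, -1, -6): (5, -3, 2) → (8, -4, -4); (-2, -2, -1) → (1, -3, -7)
T4 reflect across x = 0: (8, -4, -4) → (-8, -4, -4); (1, -3, -7) → (-1, -3, -7)
T5 scale by (1, -1, -1): (-8, -4, -4) → (-8, 4, 4); (-1, -3, -7) → (-1, 3, 7)
T6 shear: x ← x + 2·y: (-8, 4, 4) → (0, 4, 4); (-1, 3, 7) → (5, 3, 7)

image vertices: (0, 4, 4), (5, 3, 7)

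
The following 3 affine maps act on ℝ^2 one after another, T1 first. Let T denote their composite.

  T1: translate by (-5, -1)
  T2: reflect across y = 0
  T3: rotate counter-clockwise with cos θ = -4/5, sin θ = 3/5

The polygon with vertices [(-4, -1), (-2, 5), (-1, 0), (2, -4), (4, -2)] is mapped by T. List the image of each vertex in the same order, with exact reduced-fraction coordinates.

image vertices: (6, -7), (8, -1), (21/5, -22/5), (-3/5, -29/5), (-1, -3)

T1 translate by (-5, -1): (-4, -1) → (-9, -2); (-2, 5) → (-7, 4); (-1, 0) → (-6, -1); (2, -4) → (-3, -5); (4, -2) → (-1, -3)
T2 reflect across y = 0: (-9, -2) → (-9, 2); (-7, 4) → (-7, -4); (-6, -1) → (-6, 1); (-3, -5) → (-3, 5); (-1, -3) → (-1, 3)
T3 rotate counter-clockwise with cos θ = -4/5, sin θ = 3/5: (-9, 2) → (6, -7); (-7, -4) → (8, -1); (-6, 1) → (21/5, -22/5); (-3, 5) → (-3/5, -29/5); (-1, 3) → (-1, -3)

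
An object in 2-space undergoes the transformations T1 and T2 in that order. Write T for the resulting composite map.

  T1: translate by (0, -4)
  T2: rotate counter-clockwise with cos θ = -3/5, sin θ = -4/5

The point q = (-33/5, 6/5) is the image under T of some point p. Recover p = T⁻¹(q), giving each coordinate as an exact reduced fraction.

T1 = [1 0 0; 0 1 -4; 0 0 1]
T2·T1 = [-3/5 4/5 -16/5; -4/5 -3/5 12/5; 0 0 1]
det M = 1; M⁻¹ = [-3/5 -4/5 0; 4/5 -3/5 4; 0 0 1]
M⁻¹ · (-33/5, 6/5)ᵀ = (3, -2)ᵀ

p = (3, -2)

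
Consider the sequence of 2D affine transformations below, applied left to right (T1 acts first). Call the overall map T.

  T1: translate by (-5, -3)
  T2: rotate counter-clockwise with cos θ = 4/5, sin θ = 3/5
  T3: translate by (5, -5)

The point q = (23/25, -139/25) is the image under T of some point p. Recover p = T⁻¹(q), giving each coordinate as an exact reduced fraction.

p = (7/5, 5)

T1 = [1 0 -5; 0 1 -3; 0 0 1]
T2·T1 = [4/5 -3/5 -11/5; 3/5 4/5 -27/5; 0 0 1]
T3·…·T1 = [4/5 -3/5 14/5; 3/5 4/5 -52/5; 0 0 1]
det M = 1; M⁻¹ = [4/5 3/5 4; -3/5 4/5 10; 0 0 1]
M⁻¹ · (23/25, -139/25)ᵀ = (7/5, 5)ᵀ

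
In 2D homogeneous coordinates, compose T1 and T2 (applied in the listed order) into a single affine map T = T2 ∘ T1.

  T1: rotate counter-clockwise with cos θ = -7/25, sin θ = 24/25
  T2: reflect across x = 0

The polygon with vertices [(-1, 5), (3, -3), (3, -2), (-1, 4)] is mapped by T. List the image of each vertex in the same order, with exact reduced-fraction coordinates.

image vertices: (113/25, -59/25), (-51/25, 93/25), (-27/25, 86/25), (89/25, -52/25)

T1 rotate counter-clockwise with cos θ = -7/25, sin θ = 24/25: (-1, 5) → (-113/25, -59/25); (3, -3) → (51/25, 93/25); (3, -2) → (27/25, 86/25); (-1, 4) → (-89/25, -52/25)
T2 reflect across x = 0: (-113/25, -59/25) → (113/25, -59/25); (51/25, 93/25) → (-51/25, 93/25); (27/25, 86/25) → (-27/25, 86/25); (-89/25, -52/25) → (89/25, -52/25)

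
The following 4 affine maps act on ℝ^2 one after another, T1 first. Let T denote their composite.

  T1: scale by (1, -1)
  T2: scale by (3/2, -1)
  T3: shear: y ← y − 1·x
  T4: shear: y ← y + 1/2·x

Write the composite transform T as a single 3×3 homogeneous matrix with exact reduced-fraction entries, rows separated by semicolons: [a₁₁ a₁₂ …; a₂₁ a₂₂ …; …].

T1 = [1 0 0; 0 -1 0; 0 0 1]
T2·T1 = [3/2 0 0; 0 1 0; 0 0 1]
T3·…·T1 = [3/2 0 0; -3/2 1 0; 0 0 1]
T4·…·T1 = [3/2 0 0; -3/4 1 0; 0 0 1]

T = [3/2 0 0; -3/4 1 0; 0 0 1]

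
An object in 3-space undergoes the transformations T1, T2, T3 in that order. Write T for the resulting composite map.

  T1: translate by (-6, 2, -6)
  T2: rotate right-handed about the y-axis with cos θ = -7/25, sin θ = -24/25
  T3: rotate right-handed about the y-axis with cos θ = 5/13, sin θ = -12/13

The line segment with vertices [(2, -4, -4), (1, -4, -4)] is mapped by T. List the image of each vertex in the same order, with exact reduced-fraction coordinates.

T1 translate by (-6, 2, -6): (2, -4, -4) → (-4, -2, -10); (1, -4, -4) → (-5, -2, -10)
T2 rotate right-handed about the y-axis with cos θ = -7/25, sin θ = -24/25: (-4, -2, -10) → (268/25, -2, -26/25); (-5, -2, -10) → (11, -2, -2)
T3 rotate right-handed about the y-axis with cos θ = 5/13, sin θ = -12/13: (268/25, -2, -26/25) → (1652/325, -2, 3086/325); (11, -2, -2) → (79/13, -2, 122/13)

image vertices: (1652/325, -2, 3086/325), (79/13, -2, 122/13)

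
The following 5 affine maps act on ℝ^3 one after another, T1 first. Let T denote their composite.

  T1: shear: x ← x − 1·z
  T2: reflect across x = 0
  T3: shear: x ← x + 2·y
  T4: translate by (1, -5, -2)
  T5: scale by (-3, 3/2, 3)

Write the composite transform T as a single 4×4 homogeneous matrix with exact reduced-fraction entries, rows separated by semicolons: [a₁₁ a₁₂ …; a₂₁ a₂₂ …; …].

T = [3 -6 -3 -3; 0 3/2 0 -15/2; 0 0 3 -6; 0 0 0 1]

T1 = [1 0 -1 0; 0 1 0 0; 0 0 1 0; 0 0 0 1]
T2·T1 = [-1 0 1 0; 0 1 0 0; 0 0 1 0; 0 0 0 1]
T3·…·T1 = [-1 2 1 0; 0 1 0 0; 0 0 1 0; 0 0 0 1]
T4·…·T1 = [-1 2 1 1; 0 1 0 -5; 0 0 1 -2; 0 0 0 1]
T5·…·T1 = [3 -6 -3 -3; 0 3/2 0 -15/2; 0 0 3 -6; 0 0 0 1]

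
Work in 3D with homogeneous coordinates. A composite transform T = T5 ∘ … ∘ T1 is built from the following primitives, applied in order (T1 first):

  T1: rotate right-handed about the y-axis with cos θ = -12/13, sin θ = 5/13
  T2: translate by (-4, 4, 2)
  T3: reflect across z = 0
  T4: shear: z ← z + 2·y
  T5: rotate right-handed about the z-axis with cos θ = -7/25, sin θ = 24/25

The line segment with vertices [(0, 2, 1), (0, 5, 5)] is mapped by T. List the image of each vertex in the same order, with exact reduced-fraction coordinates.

T1 rotate right-handed about the y-axis with cos θ = -12/13, sin θ = 5/13: (0, 2, 1) → (5/13, 2, -12/13); (0, 5, 5) → (25/13, 5, -60/13)
T2 translate by (-4, 4, 2): (5/13, 2, -12/13) → (-47/13, 6, 14/13); (25/13, 5, -60/13) → (-27/13, 9, -34/13)
T3 reflect across z = 0: (-47/13, 6, 14/13) → (-47/13, 6, -14/13); (-27/13, 9, -34/13) → (-27/13, 9, 34/13)
T4 shear: z ← z + 2·y: (-47/13, 6, -14/13) → (-47/13, 6, 142/13); (-27/13, 9, 34/13) → (-27/13, 9, 268/13)
T5 rotate right-handed about the z-axis with cos θ = -7/25, sin θ = 24/25: (-47/13, 6, 142/13) → (-1543/325, -1674/325, 142/13); (-27/13, 9, 268/13) → (-2619/325, -1467/325, 268/13)

image vertices: (-1543/325, -1674/325, 142/13), (-2619/325, -1467/325, 268/13)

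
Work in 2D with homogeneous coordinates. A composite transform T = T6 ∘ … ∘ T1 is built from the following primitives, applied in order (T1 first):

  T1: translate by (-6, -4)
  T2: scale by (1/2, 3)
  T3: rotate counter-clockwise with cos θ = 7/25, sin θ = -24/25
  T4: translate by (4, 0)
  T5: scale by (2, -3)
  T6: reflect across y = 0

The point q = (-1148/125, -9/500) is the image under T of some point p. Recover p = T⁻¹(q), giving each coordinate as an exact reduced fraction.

p = (6/5, 5/4)

T1 = [1 0 -6; 0 1 -4; 0 0 1]
T2·T1 = [1/2 0 -3; 0 3 -12; 0 0 1]
T3·…·T1 = [7/50 72/25 -309/25; -12/25 21/25 -12/25; 0 0 1]
T4·…·T1 = [7/50 72/25 -209/25; -12/25 21/25 -12/25; 0 0 1]
T5·…·T1 = [7/25 144/25 -418/25; 36/25 -63/25 36/25; 0 0 1]
T6·…·T1 = [7/25 144/25 -418/25; -36/25 63/25 -36/25; 0 0 1]
det M = 9; M⁻¹ = [7/25 -16/25 94/25; 4/25 7/225 68/25; 0 0 1]
M⁻¹ · (-1148/125, -9/500)ᵀ = (6/5, 5/4)ᵀ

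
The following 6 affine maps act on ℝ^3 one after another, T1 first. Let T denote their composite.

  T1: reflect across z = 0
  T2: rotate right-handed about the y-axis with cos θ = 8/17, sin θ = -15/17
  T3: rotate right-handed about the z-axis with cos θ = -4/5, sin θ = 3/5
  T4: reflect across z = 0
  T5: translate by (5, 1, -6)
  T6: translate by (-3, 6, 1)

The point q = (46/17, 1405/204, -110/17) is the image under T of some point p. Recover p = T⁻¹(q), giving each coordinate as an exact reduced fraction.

p = (1, -1/3, -5/4)

T1 = [1 0 0 0; 0 1 0 0; 0 0 -1 0; 0 0 0 1]
T2·T1 = [8/17 0 15/17 0; 0 1 0 0; 15/17 0 -8/17 0; 0 0 0 1]
T3·…·T1 = [-32/85 -3/5 -12/17 0; 24/85 -4/5 9/17 0; 15/17 0 -8/17 0; 0 0 0 1]
T4·…·T1 = [-32/85 -3/5 -12/17 0; 24/85 -4/5 9/17 0; -15/17 0 8/17 0; 0 0 0 1]
T5·…·T1 = [-32/85 -3/5 -12/17 5; 24/85 -4/5 9/17 1; -15/17 0 8/17 -6; 0 0 0 1]
T6·…·T1 = [-32/85 -3/5 -12/17 2; 24/85 -4/5 9/17 7; -15/17 0 8/17 -5; 0 0 0 1]
det M = 1; M⁻¹ = [-32/85 24/85 -15/17 -479/85; -3/5 -4/5 0 34/5; -12/17 9/17 8/17 1/17; 0 0 0 1]
M⁻¹ · (46/17, 1405/204, -110/17)ᵀ = (1, -1/3, -5/4)ᵀ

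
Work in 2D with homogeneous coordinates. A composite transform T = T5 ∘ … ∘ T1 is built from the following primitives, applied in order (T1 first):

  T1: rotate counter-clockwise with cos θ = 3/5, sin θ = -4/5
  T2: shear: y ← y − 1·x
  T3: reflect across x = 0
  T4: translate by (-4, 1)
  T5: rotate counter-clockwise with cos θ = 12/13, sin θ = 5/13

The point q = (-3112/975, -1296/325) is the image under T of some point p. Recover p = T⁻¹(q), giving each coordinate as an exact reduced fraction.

T1 = [3/5 4/5 0; -4/5 3/5 0; 0 0 1]
T2·T1 = [3/5 4/5 0; -7/5 -1/5 0; 0 0 1]
T3·…·T1 = [-3/5 -4/5 0; -7/5 -1/5 0; 0 0 1]
T4·…·T1 = [-3/5 -4/5 -4; -7/5 -1/5 1; 0 0 1]
T5·…·T1 = [-1/65 -43/65 -53/13; -99/65 -32/65 -8/13; 0 0 1]
det M = -1; M⁻¹ = [32/65 -43/65 8/5; -99/65 1/65 -31/5; 0 0 1]
M⁻¹ · (-3112/975, -1296/325)ᵀ = (8/3, -7/5)ᵀ

p = (8/3, -7/5)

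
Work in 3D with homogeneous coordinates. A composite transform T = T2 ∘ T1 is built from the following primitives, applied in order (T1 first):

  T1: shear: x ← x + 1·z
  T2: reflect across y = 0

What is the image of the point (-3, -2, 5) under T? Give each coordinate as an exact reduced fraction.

T(p) = (2, 2, 5)

T1 shear: x ← x + 1·z: (-3, -2, 5) → (2, -2, 5)
T2 reflect across y = 0: (2, -2, 5) → (2, 2, 5)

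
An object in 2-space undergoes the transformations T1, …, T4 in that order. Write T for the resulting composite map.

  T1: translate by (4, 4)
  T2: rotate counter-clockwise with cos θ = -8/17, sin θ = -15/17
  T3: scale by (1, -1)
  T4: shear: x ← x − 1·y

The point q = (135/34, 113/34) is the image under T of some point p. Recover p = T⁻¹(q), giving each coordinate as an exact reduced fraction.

T1 = [1 0 4; 0 1 4; 0 0 1]
T2·T1 = [-8/17 15/17 28/17; -15/17 -8/17 -92/17; 0 0 1]
T3·…·T1 = [-8/17 15/17 28/17; 15/17 8/17 92/17; 0 0 1]
T4·…·T1 = [-23/17 7/17 -64/17; 15/17 8/17 92/17; 0 0 1]
det M = -1; M⁻¹ = [-8/17 7/17 -4; 15/17 23/17 -4; 0 0 1]
M⁻¹ · (135/34, 113/34)ᵀ = (-9/2, 4)ᵀ

p = (-9/2, 4)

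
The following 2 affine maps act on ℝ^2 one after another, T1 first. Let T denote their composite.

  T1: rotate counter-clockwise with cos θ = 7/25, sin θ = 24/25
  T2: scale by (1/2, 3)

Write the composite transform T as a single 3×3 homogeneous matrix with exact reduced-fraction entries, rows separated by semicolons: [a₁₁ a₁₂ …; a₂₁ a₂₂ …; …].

T = [7/50 -12/25 0; 72/25 21/25 0; 0 0 1]

T1 = [7/25 -24/25 0; 24/25 7/25 0; 0 0 1]
T2·T1 = [7/50 -12/25 0; 72/25 21/25 0; 0 0 1]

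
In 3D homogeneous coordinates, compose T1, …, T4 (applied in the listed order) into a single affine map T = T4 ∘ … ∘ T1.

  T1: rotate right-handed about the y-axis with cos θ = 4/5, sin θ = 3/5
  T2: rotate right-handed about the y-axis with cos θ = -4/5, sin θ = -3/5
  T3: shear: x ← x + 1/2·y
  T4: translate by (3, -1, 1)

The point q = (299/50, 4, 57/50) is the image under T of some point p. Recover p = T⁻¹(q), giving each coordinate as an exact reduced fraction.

p = (0, 5, -1/2)

T1 = [4/5 0 3/5 0; 0 1 0 0; -3/5 0 4/5 0; 0 0 0 1]
T2·T1 = [-7/25 0 -24/25 0; 0 1 0 0; 24/25 0 -7/25 0; 0 0 0 1]
T3·…·T1 = [-7/25 1/2 -24/25 0; 0 1 0 0; 24/25 0 -7/25 0; 0 0 0 1]
T4·…·T1 = [-7/25 1/2 -24/25 3; 0 1 0 -1; 24/25 0 -7/25 1; 0 0 0 1]
det M = 1; M⁻¹ = [-7/25 7/50 24/25 1/50; 0 1 0 1; -24/25 12/25 -7/25 91/25; 0 0 0 1]
M⁻¹ · (299/50, 4, 57/50)ᵀ = (0, 5, -1/2)ᵀ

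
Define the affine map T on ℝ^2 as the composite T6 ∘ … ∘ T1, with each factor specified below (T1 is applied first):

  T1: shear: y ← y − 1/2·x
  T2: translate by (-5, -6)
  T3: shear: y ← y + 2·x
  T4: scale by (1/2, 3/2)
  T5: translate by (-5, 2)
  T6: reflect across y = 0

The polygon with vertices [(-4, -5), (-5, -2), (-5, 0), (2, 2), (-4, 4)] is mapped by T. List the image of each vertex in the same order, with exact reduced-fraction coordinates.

image vertices: (-19/2, 77/2), (-10, 145/4), (-10, 133/4), (-13/2, 29/2), (-19/2, 25)

T1 shear: y ← y − 1/2·x: (-4, -5) → (-4, -3); (-5, -2) → (-5, 1/2); (-5, 0) → (-5, 5/2); (2, 2) → (2, 1); (-4, 4) → (-4, 6)
T2 translate by (-5, -6): (-4, -3) → (-9, -9); (-5, 1/2) → (-10, -11/2); (-5, 5/2) → (-10, -7/2); (2, 1) → (-3, -5); (-4, 6) → (-9, 0)
T3 shear: y ← y + 2·x: (-9, -9) → (-9, -27); (-10, -11/2) → (-10, -51/2); (-10, -7/2) → (-10, -47/2); (-3, -5) → (-3, -11); (-9, 0) → (-9, -18)
T4 scale by (1/2, 3/2): (-9, -27) → (-9/2, -81/2); (-10, -51/2) → (-5, -153/4); (-10, -47/2) → (-5, -141/4); (-3, -11) → (-3/2, -33/2); (-9, -18) → (-9/2, -27)
T5 translate by (-5, 2): (-9/2, -81/2) → (-19/2, -77/2); (-5, -153/4) → (-10, -145/4); (-5, -141/4) → (-10, -133/4); (-3/2, -33/2) → (-13/2, -29/2); (-9/2, -27) → (-19/2, -25)
T6 reflect across y = 0: (-19/2, -77/2) → (-19/2, 77/2); (-10, -145/4) → (-10, 145/4); (-10, -133/4) → (-10, 133/4); (-13/2, -29/2) → (-13/2, 29/2); (-19/2, -25) → (-19/2, 25)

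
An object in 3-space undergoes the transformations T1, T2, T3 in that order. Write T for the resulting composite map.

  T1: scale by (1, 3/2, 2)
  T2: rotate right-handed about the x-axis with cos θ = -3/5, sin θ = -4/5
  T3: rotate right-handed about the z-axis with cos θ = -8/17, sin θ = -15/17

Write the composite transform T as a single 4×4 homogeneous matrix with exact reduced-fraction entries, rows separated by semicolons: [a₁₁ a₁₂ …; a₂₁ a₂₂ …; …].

T1 = [1 0 0 0; 0 3/2 0 0; 0 0 2 0; 0 0 0 1]
T2·T1 = [1 0 0 0; 0 -9/10 8/5 0; 0 -6/5 -6/5 0; 0 0 0 1]
T3·…·T1 = [-8/17 -27/34 24/17 0; -15/17 36/85 -64/85 0; 0 -6/5 -6/5 0; 0 0 0 1]

T = [-8/17 -27/34 24/17 0; -15/17 36/85 -64/85 0; 0 -6/5 -6/5 0; 0 0 0 1]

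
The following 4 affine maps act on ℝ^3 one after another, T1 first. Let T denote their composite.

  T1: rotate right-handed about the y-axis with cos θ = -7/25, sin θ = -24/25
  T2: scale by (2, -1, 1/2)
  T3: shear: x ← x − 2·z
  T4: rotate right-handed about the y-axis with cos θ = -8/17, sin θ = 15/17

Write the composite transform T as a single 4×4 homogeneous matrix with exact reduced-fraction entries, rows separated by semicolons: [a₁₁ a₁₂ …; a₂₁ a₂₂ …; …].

T1 = [-7/25 0 -24/25 0; 0 1 0 0; 24/25 0 -7/25 0; 0 0 0 1]
T2·T1 = [-14/25 0 -48/25 0; 0 -1 0 0; 12/25 0 -7/50 0; 0 0 0 1]
T3·…·T1 = [-38/25 0 -41/25 0; 0 -1 0 0; 12/25 0 -7/50 0; 0 0 0 1]
T4·…·T1 = [484/425 0 551/850 0; 0 -1 0 0; 474/425 0 643/425 0; 0 0 0 1]

T = [484/425 0 551/850 0; 0 -1 0 0; 474/425 0 643/425 0; 0 0 0 1]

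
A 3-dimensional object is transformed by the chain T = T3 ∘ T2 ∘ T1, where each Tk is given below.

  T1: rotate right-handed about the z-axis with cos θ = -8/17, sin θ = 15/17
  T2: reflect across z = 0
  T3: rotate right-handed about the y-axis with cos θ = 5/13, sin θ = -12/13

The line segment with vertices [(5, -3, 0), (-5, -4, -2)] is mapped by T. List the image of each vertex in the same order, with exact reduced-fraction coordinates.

T1 rotate right-handed about the z-axis with cos θ = -8/17, sin θ = 15/17: (5, -3, 0) → (5/17, 99/17, 0); (-5, -4, -2) → (100/17, -43/17, -2)
T2 reflect across z = 0: (5/17, 99/17, 0) → (5/17, 99/17, 0); (100/17, -43/17, -2) → (100/17, -43/17, 2)
T3 rotate right-handed about the y-axis with cos θ = 5/13, sin θ = -12/13: (5/17, 99/17, 0) → (25/221, 99/17, 60/221); (100/17, -43/17, 2) → (92/221, -43/17, 1370/221)

image vertices: (25/221, 99/17, 60/221), (92/221, -43/17, 1370/221)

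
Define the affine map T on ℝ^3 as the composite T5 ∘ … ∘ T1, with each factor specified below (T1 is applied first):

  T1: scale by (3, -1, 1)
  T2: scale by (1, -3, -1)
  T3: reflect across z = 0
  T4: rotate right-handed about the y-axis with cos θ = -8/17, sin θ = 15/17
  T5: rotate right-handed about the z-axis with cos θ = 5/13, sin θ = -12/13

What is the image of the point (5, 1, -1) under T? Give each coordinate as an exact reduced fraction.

T(p) = (-63/221, 1875/221, -217/17)

T1 scale by (3, -1, 1): (5, 1, -1) → (15, -1, -1)
T2 scale by (1, -3, -1): (15, -1, -1) → (15, 3, 1)
T3 reflect across z = 0: (15, 3, 1) → (15, 3, -1)
T4 rotate right-handed about the y-axis with cos θ = -8/17, sin θ = 15/17: (15, 3, -1) → (-135/17, 3, -217/17)
T5 rotate right-handed about the z-axis with cos θ = 5/13, sin θ = -12/13: (-135/17, 3, -217/17) → (-63/221, 1875/221, -217/17)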